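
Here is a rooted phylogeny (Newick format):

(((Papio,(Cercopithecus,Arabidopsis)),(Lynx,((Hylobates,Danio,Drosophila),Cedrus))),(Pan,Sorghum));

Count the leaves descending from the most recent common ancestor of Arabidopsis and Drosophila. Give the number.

8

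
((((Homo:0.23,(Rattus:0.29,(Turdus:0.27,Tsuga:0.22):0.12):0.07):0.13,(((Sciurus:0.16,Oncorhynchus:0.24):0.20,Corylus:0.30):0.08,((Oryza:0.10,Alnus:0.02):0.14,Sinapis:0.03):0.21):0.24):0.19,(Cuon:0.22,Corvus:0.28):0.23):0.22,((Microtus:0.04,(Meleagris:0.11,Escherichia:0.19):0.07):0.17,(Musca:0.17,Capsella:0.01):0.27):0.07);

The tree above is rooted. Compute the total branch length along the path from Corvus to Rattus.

1.19

The path runs Corvus → … → MRCA → … → Rattus; the MRCA is the node subtending (((Homo,(Rattus,(Turdus,Tsuga))),(((Sciurus,Oncorhynchus),Corylus),((Oryza,Alnus),Sinapis))),(Cuon,Corvus)).
Branch lengths along that path: 0.28 + 0.23 + 0.19 + 0.13 + 0.07 + 0.29 = 1.19.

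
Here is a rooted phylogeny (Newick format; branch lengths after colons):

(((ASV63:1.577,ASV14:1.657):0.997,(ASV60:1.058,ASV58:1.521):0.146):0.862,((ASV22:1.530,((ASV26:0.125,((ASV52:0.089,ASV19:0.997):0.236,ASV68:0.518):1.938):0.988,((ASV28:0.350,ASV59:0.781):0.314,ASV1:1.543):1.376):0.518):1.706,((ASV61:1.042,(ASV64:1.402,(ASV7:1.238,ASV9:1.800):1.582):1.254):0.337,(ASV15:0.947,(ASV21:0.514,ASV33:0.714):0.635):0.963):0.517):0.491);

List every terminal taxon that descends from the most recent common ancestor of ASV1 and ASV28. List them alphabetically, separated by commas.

Tracing ASV1: it sits inside ((ASV28,ASV59),ASV1).
Tracing ASV28: it sits inside (ASV28,ASV59).
The smallest clade enclosing both is ((ASV28,ASV59),ASV1); the answer is its 3 terminal taxa in alphabetical order.

ASV1, ASV28, ASV59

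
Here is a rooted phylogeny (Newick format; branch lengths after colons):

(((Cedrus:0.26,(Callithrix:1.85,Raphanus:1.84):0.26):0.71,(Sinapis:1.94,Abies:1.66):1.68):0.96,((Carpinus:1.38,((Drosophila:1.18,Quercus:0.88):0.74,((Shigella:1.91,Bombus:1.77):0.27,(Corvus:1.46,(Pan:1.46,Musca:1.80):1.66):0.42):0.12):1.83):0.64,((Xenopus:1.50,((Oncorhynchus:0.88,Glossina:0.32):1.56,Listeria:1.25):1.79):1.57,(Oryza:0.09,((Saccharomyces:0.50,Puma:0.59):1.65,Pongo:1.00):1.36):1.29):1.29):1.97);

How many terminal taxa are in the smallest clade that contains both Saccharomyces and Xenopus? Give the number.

8

The MRCA of Saccharomyces and Xenopus is the node subtending ((Xenopus,((Oncorhynchus,Glossina),Listeria)),(Oryza,((Saccharomyces,Puma),Pongo))).
That clade contains 8 terminal taxa: Glossina, Listeria, Oncorhynchus, Oryza, Pongo, Puma, Saccharomyces, Xenopus.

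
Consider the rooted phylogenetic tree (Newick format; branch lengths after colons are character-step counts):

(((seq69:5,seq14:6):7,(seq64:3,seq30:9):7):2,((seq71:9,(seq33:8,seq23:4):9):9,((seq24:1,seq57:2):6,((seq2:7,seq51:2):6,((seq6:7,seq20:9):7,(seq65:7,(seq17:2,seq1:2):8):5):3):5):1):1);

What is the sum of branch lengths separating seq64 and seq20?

The path runs seq64 → … → MRCA → … → seq20; the MRCA is the root of the tree.
Branch lengths along that path: 3 + 7 + 2 + 1 + 1 + 5 + 3 + 7 + 9 = 38.

38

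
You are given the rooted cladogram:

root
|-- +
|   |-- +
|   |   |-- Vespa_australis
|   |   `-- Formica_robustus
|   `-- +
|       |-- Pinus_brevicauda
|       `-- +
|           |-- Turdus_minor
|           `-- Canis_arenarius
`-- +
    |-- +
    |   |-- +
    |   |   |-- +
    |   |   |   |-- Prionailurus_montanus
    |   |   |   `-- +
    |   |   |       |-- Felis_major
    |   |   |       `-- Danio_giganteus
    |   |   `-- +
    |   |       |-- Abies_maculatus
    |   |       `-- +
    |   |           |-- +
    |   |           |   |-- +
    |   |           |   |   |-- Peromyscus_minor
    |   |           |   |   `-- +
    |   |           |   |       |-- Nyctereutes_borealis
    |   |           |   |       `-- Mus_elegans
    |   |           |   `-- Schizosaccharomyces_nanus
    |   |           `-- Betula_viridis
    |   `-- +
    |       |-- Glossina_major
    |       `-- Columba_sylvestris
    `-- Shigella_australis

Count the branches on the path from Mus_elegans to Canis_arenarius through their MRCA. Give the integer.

The MRCA of Mus_elegans and Canis_arenarius is the root of the tree.
From Mus_elegans up to that node: 9 branches. From Canis_arenarius up to the same node: 4 branches. Total: 9 + 4 = 13.

13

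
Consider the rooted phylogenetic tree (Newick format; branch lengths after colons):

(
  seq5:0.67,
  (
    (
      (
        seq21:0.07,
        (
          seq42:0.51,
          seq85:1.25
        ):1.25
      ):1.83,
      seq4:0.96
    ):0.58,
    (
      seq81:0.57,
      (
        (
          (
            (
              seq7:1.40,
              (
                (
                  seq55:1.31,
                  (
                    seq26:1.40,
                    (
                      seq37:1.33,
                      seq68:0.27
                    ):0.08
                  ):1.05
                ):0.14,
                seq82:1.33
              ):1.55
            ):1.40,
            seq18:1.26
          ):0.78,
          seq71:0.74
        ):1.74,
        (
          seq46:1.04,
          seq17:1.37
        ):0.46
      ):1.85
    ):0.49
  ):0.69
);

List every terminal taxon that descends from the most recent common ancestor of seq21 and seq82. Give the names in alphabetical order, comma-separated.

seq17, seq18, seq21, seq26, seq37, seq4, seq42, seq46, seq55, seq68, seq7, seq71, seq81, seq82, seq85

Tracing seq21: it sits inside (seq21,(seq42,seq85)).
Tracing seq82: it sits inside ((seq55,(seq26,(seq37,seq68))),seq82).
The smallest clade enclosing both is (((seq21,(seq42,seq85)),seq4),(seq81,((((seq7,((seq55,(seq26,(seq37,seq68))),seq82)),seq18),seq71),(seq46,seq17)))); the answer is its 15 terminal taxa in alphabetical order.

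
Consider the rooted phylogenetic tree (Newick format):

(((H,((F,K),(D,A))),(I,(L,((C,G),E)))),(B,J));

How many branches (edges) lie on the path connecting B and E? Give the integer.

7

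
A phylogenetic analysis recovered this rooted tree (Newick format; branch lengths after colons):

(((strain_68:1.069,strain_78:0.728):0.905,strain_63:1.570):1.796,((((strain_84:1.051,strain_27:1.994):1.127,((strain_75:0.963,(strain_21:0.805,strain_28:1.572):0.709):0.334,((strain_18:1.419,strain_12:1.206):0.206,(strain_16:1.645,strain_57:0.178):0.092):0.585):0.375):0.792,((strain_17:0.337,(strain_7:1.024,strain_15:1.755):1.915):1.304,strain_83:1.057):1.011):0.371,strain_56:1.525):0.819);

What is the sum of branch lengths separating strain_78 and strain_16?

The path runs strain_78 → … → MRCA → … → strain_16; the MRCA is the root of the tree.
Branch lengths along that path: 0.728 + 0.905 + 1.796 + 0.819 + 0.371 + 0.792 + 0.375 + 0.585 + 0.092 + 1.645 = 8.108.

8.108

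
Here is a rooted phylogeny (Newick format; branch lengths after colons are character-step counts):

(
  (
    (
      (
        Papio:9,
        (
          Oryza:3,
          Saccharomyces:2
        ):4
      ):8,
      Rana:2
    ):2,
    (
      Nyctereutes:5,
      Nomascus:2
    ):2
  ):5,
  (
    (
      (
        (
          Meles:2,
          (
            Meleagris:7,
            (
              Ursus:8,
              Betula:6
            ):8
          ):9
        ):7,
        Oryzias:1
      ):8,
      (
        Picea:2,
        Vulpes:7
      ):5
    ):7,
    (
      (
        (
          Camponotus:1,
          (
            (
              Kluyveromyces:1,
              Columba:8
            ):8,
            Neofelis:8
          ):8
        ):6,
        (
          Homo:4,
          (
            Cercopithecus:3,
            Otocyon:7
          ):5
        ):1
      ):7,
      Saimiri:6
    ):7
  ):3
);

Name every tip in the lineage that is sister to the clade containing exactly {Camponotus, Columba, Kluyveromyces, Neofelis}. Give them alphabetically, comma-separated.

Cercopithecus, Homo, Otocyon

The clade containing exactly {Camponotus, Columba, Kluyveromyces, Neofelis} attaches to the tree at the node subtending ((Camponotus,((Kluyveromyces,Columba),Neofelis)),(Homo,(Cercopithecus,Otocyon))).
The other lineage descending from that same node — the sister group — is (Homo,(Cercopithecus,Otocyon)); its 3 tips in alphabetical order are the answer.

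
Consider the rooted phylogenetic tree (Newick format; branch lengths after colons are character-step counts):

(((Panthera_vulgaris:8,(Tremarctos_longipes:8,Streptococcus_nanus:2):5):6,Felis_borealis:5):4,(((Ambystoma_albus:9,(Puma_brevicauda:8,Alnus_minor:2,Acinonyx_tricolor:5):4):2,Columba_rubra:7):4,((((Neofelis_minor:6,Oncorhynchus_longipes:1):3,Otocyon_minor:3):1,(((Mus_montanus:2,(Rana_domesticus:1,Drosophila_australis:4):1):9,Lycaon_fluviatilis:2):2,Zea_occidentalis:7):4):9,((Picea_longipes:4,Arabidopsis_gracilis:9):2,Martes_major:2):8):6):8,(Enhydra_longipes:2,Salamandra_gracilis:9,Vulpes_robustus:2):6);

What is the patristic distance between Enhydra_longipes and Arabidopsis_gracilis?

41

The path runs Enhydra_longipes → … → MRCA → … → Arabidopsis_gracilis; the MRCA is the root of the tree.
Branch lengths along that path: 2 + 6 + 8 + 6 + 8 + 2 + 9 = 41.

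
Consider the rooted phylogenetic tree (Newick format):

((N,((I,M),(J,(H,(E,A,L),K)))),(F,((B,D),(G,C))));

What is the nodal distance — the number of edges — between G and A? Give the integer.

The MRCA of G and A is the root of the tree.
From G up to that node: 4 branches. From A up to the same node: 6 branches. Total: 4 + 6 = 10.

10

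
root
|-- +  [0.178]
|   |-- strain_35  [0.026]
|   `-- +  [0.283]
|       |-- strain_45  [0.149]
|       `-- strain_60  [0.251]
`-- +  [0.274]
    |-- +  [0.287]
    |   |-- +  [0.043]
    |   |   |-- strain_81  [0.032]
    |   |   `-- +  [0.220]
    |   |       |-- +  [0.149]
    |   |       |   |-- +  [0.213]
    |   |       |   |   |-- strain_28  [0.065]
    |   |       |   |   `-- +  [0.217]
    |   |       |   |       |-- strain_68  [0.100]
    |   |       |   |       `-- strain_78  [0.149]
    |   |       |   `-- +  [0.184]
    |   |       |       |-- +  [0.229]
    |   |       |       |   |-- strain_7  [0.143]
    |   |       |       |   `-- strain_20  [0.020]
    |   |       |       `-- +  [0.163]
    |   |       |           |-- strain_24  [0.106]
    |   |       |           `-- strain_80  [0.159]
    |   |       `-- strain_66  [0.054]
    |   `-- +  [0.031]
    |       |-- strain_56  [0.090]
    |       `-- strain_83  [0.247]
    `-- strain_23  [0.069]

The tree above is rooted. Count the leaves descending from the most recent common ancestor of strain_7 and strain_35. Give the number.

The MRCA of strain_7 and strain_35 is the root, so the clade is the entire tree.
That clade contains 15 terminal taxa: strain_20, strain_23, strain_24, strain_28, strain_35, strain_45, strain_56, strain_60, strain_66, strain_68, strain_7, strain_78, strain_80, strain_81, strain_83.

15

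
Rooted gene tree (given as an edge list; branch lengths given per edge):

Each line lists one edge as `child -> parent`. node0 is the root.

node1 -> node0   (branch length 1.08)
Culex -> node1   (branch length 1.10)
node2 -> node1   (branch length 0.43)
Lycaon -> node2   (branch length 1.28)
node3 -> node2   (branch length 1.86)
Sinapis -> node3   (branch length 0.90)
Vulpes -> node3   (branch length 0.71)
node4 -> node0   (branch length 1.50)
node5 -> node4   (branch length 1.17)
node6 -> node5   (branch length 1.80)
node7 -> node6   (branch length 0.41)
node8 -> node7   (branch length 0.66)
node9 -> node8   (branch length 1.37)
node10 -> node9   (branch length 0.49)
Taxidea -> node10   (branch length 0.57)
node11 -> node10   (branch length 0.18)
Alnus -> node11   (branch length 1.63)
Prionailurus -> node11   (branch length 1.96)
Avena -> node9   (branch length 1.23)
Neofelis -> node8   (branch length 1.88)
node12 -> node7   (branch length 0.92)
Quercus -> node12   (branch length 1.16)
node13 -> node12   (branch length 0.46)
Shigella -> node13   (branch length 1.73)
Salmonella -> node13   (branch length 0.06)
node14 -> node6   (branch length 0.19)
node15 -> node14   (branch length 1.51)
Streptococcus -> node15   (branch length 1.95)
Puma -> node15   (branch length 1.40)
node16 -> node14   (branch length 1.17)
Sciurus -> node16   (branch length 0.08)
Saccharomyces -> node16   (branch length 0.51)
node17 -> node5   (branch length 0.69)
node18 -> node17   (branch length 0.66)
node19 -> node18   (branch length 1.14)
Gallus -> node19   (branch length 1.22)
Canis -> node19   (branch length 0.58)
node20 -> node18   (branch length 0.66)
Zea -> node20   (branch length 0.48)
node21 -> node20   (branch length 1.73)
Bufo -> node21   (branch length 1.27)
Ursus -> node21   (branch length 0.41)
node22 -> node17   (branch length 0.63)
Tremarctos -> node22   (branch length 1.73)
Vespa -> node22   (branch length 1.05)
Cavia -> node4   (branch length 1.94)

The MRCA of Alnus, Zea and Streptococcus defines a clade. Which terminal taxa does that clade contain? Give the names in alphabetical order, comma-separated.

Tracing Alnus: it sits inside (Alnus,Prionailurus).
Tracing Zea: it sits inside (Zea,(Bufo,Ursus)).
Tracing Streptococcus: it sits inside (Streptococcus,Puma).
The smallest clade enclosing all 3 is ((((((Taxidea,(Alnus,Prionailurus)),Avena),Neofelis),(Quercus,(Shigella,Salmonella))),((Streptococcus,Puma),(Sciurus,Saccharomyces))),(((Gallus,Canis),(Zea,(Bufo,Ursus))),(Tremarctos,Vespa))); the answer is its 19 terminal taxa in alphabetical order.

Alnus, Avena, Bufo, Canis, Gallus, Neofelis, Prionailurus, Puma, Quercus, Saccharomyces, Salmonella, Sciurus, Shigella, Streptococcus, Taxidea, Tremarctos, Ursus, Vespa, Zea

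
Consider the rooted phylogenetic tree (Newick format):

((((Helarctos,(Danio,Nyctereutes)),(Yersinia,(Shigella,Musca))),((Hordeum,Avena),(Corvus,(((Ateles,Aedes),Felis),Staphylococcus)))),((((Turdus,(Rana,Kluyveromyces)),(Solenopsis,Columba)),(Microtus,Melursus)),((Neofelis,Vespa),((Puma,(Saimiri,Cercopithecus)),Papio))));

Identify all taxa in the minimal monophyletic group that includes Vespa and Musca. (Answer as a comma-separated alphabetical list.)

Aedes, Ateles, Avena, Cercopithecus, Columba, Corvus, Danio, Felis, Helarctos, Hordeum, Kluyveromyces, Melursus, Microtus, Musca, Neofelis, Nyctereutes, Papio, Puma, Rana, Saimiri, Shigella, Solenopsis, Staphylococcus, Turdus, Vespa, Yersinia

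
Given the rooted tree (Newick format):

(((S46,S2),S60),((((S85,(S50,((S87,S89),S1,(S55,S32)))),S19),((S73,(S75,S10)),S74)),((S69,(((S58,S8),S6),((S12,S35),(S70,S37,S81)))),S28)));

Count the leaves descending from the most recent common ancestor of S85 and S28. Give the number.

The MRCA of S85 and S28 is the node subtending ((((S85,(S50,((S87,S89),S1,(S55,S32)))),S19),((S73,(S75,S10)),S74)),((S69,(((S58,S8),S6),((S12,S35),(S70,S37,S81)))),S28)).
That clade contains 22 terminal taxa: S1, S10, S12, S19, S28, S32, S35, S37, S50, S55, S58, S6, S69, S70, S73, S74, S75, S8, S81, S85, S87, S89.

22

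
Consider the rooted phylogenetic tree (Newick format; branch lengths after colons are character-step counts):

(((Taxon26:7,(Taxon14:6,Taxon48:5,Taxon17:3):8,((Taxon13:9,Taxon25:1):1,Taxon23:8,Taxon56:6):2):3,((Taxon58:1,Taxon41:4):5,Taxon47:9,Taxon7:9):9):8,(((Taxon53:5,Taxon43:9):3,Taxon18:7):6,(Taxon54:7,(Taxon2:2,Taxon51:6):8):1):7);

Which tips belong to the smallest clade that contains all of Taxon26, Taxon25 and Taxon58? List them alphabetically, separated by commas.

Taxon13, Taxon14, Taxon17, Taxon23, Taxon25, Taxon26, Taxon41, Taxon47, Taxon48, Taxon56, Taxon58, Taxon7

Tracing Taxon26: it sits inside (Taxon26,(Taxon14,Taxon48,Taxon17),((Taxon13,Taxon25),Taxon23,Taxon56)).
Tracing Taxon25: it sits inside (Taxon13,Taxon25).
Tracing Taxon58: it sits inside (Taxon58,Taxon41).
The smallest clade enclosing all 3 is ((Taxon26,(Taxon14,Taxon48,Taxon17),((Taxon13,Taxon25),Taxon23,Taxon56)),((Taxon58,Taxon41),Taxon47,Taxon7)); the answer is its 12 terminal taxa in alphabetical order.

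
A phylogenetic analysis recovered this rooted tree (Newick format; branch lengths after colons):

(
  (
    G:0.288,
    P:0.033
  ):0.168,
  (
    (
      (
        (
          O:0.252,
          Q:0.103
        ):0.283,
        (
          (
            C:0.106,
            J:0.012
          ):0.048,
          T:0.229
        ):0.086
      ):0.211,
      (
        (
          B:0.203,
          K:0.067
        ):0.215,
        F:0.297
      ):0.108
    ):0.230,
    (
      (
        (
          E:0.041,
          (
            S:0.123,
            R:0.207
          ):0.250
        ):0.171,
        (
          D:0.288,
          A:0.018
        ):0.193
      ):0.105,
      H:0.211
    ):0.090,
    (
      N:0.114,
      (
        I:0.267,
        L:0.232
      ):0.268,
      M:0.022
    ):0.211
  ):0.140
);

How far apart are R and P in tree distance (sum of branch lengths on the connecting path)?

The path runs R → … → MRCA → … → P; the MRCA is the root of the tree.
Branch lengths along that path: 0.207 + 0.250 + 0.171 + 0.105 + 0.090 + 0.140 + 0.168 + 0.033 = 1.164.

1.164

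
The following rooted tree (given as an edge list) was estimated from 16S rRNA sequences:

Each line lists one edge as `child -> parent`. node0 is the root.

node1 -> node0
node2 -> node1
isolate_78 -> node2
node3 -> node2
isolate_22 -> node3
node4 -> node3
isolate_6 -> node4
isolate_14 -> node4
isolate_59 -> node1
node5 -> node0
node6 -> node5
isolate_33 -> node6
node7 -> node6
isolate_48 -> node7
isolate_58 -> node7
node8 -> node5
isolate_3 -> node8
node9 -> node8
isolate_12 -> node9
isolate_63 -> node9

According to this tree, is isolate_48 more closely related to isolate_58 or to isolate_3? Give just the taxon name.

isolate_58

The MRCA of isolate_48 and isolate_58 subtends (isolate_48,isolate_58) (2 taxa).
The MRCA of isolate_48 and isolate_3 subtends ((isolate_33,(isolate_48,isolate_58)),(isolate_3,(isolate_12,isolate_63))) (6 taxa).
The first is nested inside the second, so isolate_48 shares a more recent common ancestor with isolate_58.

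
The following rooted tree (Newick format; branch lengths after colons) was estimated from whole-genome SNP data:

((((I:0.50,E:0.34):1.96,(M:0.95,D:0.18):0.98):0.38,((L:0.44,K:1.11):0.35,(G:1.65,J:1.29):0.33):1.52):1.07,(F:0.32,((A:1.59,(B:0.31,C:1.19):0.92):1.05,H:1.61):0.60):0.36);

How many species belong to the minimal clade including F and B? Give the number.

5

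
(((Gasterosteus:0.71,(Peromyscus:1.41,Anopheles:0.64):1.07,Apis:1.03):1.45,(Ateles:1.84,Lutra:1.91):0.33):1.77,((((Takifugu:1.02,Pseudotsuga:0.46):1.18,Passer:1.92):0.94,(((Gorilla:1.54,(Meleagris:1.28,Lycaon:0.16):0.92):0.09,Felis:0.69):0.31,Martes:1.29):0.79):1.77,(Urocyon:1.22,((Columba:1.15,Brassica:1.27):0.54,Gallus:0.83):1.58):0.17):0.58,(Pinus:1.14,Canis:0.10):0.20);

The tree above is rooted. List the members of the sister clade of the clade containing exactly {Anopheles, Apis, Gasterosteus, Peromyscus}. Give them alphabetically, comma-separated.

Ateles, Lutra

The clade containing exactly {Anopheles, Apis, Gasterosteus, Peromyscus} attaches to the tree at the node subtending ((Gasterosteus,(Peromyscus,Anopheles),Apis),(Ateles,Lutra)).
The other lineage descending from that same node — the sister group — is (Ateles,Lutra); its 2 tips in alphabetical order are the answer.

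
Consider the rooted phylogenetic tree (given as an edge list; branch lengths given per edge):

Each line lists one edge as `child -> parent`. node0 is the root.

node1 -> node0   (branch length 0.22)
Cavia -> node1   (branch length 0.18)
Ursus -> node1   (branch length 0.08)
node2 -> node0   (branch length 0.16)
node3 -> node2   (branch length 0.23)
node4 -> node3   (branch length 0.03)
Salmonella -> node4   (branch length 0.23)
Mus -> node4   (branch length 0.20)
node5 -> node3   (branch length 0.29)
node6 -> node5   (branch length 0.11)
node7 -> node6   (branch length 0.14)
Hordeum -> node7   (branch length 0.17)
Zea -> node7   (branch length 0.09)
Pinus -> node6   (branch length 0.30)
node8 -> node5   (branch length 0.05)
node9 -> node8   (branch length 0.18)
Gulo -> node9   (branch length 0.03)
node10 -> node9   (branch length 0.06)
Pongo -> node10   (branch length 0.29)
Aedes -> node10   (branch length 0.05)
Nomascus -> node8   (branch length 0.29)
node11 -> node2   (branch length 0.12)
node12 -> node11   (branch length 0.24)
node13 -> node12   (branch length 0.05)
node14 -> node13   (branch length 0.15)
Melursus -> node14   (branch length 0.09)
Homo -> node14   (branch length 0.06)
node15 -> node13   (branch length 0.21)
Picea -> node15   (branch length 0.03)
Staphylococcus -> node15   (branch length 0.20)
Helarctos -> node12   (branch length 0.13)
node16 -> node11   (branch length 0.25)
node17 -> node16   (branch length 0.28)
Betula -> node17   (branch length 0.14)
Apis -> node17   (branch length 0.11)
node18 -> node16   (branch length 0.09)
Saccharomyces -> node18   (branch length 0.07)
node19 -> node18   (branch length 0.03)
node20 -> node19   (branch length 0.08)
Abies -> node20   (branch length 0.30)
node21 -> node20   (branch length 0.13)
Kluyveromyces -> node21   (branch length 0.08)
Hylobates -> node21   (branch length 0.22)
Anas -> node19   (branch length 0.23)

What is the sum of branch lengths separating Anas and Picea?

1.13

The path runs Anas → … → MRCA → … → Picea; the MRCA is the node subtending ((((Melursus,Homo),(Picea,Staphylococcus)),Helarctos),((Betula,Apis),(Saccharomyces,((Abies,(Kluyveromyces,Hylobates)),Anas)))).
Branch lengths along that path: 0.23 + 0.03 + 0.09 + 0.25 + 0.24 + 0.05 + 0.21 + 0.03 = 1.13.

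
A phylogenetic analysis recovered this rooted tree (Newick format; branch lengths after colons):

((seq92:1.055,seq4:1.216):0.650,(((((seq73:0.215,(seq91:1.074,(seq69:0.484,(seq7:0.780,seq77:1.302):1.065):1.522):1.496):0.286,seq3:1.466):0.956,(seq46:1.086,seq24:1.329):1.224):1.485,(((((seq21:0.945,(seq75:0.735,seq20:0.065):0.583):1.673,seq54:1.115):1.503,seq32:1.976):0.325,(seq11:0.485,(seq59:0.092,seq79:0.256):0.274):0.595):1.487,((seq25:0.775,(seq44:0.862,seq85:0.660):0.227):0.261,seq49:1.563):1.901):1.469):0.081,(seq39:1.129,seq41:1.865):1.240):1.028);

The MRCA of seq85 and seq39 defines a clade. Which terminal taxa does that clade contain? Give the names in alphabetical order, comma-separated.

seq11, seq20, seq21, seq24, seq25, seq3, seq32, seq39, seq41, seq44, seq46, seq49, seq54, seq59, seq69, seq7, seq73, seq75, seq77, seq79, seq85, seq91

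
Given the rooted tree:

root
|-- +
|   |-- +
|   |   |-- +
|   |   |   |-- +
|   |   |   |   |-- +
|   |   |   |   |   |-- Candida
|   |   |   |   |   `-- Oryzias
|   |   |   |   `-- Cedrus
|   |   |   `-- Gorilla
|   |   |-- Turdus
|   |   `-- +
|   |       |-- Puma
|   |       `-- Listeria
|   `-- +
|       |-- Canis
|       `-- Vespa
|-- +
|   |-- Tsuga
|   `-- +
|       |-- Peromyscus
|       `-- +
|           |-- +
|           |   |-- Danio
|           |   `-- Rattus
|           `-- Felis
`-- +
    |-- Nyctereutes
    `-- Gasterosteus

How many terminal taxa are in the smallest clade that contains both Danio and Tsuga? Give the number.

The MRCA of Danio and Tsuga is the node subtending (Tsuga,(Peromyscus,((Danio,Rattus),Felis))).
That clade contains 5 terminal taxa: Danio, Felis, Peromyscus, Rattus, Tsuga.

5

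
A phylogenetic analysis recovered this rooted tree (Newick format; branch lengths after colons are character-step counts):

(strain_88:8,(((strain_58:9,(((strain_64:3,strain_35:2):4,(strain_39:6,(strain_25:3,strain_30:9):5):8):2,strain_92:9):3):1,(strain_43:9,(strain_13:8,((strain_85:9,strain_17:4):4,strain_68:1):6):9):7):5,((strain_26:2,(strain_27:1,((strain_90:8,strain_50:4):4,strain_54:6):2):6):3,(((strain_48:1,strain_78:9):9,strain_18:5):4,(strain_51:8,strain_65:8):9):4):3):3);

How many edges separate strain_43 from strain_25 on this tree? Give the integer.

The MRCA of strain_43 and strain_25 is the node subtending ((strain_58,(((strain_64,strain_35),(strain_39,(strain_25,strain_30))),strain_92)),(strain_43,(strain_13,((strain_85,strain_17),strain_68)))).
From strain_43 up to that node: 2 branches. From strain_25 up to the same node: 6 branches. Total: 2 + 6 = 8.

8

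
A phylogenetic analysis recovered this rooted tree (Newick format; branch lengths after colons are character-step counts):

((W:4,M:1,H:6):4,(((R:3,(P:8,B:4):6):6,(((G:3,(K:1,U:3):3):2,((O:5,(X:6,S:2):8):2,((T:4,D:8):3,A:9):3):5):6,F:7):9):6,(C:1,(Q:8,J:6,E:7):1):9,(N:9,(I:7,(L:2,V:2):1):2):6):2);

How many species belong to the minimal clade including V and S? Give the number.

21

The MRCA of V and S is the node subtending (((R,(P,B)),(((G,(K,U)),((O,(X,S)),((T,D),A))),F)),(C,(Q,J,E)),(N,(I,(L,V)))).
That clade contains 21 terminal taxa: A, B, C, D, E, F, G, I, J, K, L, N, O, P, Q, R, S, T, U, V, X.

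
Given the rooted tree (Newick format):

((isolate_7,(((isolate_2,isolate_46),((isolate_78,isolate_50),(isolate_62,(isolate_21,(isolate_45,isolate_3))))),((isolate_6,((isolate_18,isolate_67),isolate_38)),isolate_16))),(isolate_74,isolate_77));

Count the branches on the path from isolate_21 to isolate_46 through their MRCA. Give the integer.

6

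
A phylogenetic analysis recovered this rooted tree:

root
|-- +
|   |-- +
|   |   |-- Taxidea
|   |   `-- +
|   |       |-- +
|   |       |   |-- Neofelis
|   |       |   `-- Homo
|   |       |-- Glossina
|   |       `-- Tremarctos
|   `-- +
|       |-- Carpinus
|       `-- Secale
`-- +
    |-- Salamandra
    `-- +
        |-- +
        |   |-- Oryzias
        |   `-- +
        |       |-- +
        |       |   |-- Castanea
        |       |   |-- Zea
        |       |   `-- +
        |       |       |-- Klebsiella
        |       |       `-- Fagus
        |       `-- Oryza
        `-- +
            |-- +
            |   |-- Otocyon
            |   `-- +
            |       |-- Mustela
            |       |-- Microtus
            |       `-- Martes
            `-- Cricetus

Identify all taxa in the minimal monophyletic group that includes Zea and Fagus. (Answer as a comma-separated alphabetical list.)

Tracing Zea: it sits inside (Castanea,Zea,(Klebsiella,Fagus)).
Tracing Fagus: it sits inside (Klebsiella,Fagus).
The smallest clade enclosing both is (Castanea,Zea,(Klebsiella,Fagus)); the answer is its 4 terminal taxa in alphabetical order.

Castanea, Fagus, Klebsiella, Zea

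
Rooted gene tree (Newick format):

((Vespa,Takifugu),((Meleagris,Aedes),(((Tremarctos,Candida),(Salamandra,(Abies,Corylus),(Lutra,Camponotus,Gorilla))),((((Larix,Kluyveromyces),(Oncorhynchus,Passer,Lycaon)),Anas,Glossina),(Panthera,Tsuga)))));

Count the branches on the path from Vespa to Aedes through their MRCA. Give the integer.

The MRCA of Vespa and Aedes is the root of the tree.
From Vespa up to that node: 2 branches. From Aedes up to the same node: 3 branches. Total: 2 + 3 = 5.

5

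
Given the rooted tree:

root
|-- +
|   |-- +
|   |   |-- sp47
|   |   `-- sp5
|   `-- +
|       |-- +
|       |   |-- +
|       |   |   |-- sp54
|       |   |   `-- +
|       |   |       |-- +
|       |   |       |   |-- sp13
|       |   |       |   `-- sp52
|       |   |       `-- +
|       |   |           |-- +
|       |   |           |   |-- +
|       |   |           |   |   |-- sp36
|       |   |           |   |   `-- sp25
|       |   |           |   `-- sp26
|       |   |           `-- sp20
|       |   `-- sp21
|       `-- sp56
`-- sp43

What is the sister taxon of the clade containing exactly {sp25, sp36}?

The clade containing exactly {sp25, sp36} attaches to the tree at the node subtending ((sp36,sp25),sp26).
The other lineage descending from that same node — the sister group — is the single tip sp26.

sp26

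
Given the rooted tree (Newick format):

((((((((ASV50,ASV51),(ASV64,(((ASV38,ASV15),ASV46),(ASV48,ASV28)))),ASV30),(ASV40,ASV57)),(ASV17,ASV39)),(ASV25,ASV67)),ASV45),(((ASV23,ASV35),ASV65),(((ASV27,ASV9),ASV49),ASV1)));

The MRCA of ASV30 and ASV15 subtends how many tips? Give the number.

9

The MRCA of ASV30 and ASV15 is the node subtending (((ASV50,ASV51),(ASV64,(((ASV38,ASV15),ASV46),(ASV48,ASV28)))),ASV30).
That clade contains 9 terminal taxa: ASV15, ASV28, ASV30, ASV38, ASV46, ASV48, ASV50, ASV51, ASV64.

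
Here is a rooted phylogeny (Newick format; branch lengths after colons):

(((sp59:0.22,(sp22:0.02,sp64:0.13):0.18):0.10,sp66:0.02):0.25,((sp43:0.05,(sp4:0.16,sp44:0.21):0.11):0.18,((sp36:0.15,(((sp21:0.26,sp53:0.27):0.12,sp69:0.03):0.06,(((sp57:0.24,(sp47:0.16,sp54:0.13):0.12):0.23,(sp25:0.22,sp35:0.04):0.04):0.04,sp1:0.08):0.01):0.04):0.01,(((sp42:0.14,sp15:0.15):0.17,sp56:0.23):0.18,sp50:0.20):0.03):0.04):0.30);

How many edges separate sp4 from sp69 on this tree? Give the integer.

8

The MRCA of sp4 and sp69 is the node subtending ((sp43,(sp4,sp44)),((sp36,(((sp21,sp53),sp69),(((sp57,(sp47,sp54)),(sp25,sp35)),sp1))),(((sp42,sp15),sp56),sp50))).
From sp4 up to that node: 3 branches. From sp69 up to the same node: 5 branches. Total: 3 + 5 = 8.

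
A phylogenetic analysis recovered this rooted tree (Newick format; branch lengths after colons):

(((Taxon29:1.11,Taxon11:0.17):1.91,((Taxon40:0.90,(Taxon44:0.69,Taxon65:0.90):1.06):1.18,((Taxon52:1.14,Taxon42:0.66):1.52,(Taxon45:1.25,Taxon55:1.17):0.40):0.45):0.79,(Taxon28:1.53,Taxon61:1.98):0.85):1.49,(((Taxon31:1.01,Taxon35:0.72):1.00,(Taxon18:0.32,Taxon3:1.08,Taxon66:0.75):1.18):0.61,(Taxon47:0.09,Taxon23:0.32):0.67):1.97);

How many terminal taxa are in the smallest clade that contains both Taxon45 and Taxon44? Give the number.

The MRCA of Taxon45 and Taxon44 is the node subtending ((Taxon40,(Taxon44,Taxon65)),((Taxon52,Taxon42),(Taxon45,Taxon55))).
That clade contains 7 terminal taxa: Taxon40, Taxon42, Taxon44, Taxon45, Taxon52, Taxon55, Taxon65.

7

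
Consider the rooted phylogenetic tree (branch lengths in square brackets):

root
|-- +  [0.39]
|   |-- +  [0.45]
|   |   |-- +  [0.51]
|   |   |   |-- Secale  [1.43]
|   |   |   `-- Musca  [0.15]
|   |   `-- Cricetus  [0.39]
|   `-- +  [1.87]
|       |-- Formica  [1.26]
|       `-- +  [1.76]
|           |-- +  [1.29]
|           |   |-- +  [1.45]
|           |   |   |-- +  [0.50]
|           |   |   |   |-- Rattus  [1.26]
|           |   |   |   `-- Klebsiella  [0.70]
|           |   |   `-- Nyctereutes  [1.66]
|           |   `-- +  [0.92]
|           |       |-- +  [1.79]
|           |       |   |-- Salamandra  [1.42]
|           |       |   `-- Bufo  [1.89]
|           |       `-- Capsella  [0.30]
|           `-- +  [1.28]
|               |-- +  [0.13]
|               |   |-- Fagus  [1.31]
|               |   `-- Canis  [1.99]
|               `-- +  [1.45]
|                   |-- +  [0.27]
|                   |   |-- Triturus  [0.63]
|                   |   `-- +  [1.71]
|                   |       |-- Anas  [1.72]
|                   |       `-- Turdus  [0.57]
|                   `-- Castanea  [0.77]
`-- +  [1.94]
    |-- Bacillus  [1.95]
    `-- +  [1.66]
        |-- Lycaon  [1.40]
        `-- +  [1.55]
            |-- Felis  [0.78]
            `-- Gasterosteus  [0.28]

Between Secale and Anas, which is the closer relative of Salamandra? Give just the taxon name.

The MRCA of Salamandra and Anas subtends ((((Rattus,Klebsiella),Nyctereutes),((Salamandra,Bufo),Capsella)),((Fagus,Canis),((Triturus,(Anas,Turdus)),Castanea))) (12 taxa).
The MRCA of Salamandra and Secale subtends (((Secale,Musca),Cricetus),(Formica,((((Rattus,Klebsiella),Nyctereutes),((Salamandra,Bufo),Capsella)),((Fagus,Canis),((Triturus,(Anas,Turdus)),Castanea))))) (16 taxa).
The first is nested inside the second, so Salamandra shares a more recent common ancestor with Anas.

Anas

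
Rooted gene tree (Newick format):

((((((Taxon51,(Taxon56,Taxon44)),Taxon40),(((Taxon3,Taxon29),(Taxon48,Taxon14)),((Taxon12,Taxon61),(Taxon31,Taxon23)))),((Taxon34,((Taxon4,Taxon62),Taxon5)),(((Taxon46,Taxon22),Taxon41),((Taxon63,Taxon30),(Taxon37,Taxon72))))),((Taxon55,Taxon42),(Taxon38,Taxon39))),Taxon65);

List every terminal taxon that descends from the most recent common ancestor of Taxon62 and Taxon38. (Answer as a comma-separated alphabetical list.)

Taxon12, Taxon14, Taxon22, Taxon23, Taxon29, Taxon3, Taxon30, Taxon31, Taxon34, Taxon37, Taxon38, Taxon39, Taxon4, Taxon40, Taxon41, Taxon42, Taxon44, Taxon46, Taxon48, Taxon5, Taxon51, Taxon55, Taxon56, Taxon61, Taxon62, Taxon63, Taxon72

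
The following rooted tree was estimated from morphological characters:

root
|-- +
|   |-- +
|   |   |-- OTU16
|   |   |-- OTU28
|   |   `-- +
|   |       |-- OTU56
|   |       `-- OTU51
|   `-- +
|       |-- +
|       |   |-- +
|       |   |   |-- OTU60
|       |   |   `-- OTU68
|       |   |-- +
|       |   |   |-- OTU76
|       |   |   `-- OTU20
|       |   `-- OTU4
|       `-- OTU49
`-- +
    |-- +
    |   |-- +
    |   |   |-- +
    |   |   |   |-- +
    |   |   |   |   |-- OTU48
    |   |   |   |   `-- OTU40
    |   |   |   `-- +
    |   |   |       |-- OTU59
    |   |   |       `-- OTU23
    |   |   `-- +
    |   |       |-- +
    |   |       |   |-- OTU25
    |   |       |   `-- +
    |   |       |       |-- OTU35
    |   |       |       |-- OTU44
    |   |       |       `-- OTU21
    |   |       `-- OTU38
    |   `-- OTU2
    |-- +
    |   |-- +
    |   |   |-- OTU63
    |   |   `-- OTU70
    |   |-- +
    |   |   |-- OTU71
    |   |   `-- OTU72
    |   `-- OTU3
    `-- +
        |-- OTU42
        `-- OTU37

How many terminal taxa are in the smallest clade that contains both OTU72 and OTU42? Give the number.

The MRCA of OTU72 and OTU42 is the node subtending (((((OTU48,OTU40),(OTU59,OTU23)),((OTU25,(OTU35,OTU44,OTU21)),OTU38)),OTU2),((OTU63,OTU70),(OTU71,OTU72),OTU3),(OTU42,OTU37)).
That clade contains 17 terminal taxa: OTU2, OTU21, OTU23, OTU25, OTU3, OTU35, OTU37, OTU38, OTU40, OTU42, OTU44, OTU48, OTU59, OTU63, OTU70, OTU71, OTU72.

17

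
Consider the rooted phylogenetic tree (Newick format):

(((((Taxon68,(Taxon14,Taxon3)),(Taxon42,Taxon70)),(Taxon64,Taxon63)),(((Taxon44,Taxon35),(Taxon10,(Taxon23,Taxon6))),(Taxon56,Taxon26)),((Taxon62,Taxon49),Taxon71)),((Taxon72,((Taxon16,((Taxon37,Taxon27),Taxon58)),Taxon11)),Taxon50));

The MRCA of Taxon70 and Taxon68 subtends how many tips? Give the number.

5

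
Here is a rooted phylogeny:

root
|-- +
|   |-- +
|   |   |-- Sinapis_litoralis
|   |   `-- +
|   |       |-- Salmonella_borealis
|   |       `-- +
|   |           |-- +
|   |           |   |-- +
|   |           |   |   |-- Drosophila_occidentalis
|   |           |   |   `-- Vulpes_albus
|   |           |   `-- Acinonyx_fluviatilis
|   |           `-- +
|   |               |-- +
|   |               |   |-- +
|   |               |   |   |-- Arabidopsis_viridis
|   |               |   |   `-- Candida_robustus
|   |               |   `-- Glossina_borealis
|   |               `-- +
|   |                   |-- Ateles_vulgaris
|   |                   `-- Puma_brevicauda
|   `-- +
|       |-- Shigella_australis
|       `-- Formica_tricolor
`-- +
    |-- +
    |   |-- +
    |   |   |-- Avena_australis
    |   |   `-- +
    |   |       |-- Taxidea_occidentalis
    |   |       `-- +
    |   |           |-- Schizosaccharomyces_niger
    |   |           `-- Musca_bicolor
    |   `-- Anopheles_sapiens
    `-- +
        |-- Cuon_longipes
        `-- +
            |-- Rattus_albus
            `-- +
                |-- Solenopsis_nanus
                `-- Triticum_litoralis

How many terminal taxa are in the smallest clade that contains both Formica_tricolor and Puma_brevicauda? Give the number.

The MRCA of Formica_tricolor and Puma_brevicauda is the node subtending ((Sinapis_litoralis,(Salmonella_borealis,(((Drosophila_occidentalis,Vulpes_albus),Acinonyx_fluviatilis),(((Arabidopsis_viridis,Candida_robustus),Glossina_borealis),(Ateles_vulgaris,Puma_brevicauda))))),(Shigella_australis,Formica_tricolor)).
That clade contains 12 terminal taxa: Acinonyx_fluviatilis, Arabidopsis_viridis, Ateles_vulgaris, Candida_robustus, Drosophila_occidentalis, Formica_tricolor, Glossina_borealis, Puma_brevicauda, Salmonella_borealis, Shigella_australis, Sinapis_litoralis, Vulpes_albus.

12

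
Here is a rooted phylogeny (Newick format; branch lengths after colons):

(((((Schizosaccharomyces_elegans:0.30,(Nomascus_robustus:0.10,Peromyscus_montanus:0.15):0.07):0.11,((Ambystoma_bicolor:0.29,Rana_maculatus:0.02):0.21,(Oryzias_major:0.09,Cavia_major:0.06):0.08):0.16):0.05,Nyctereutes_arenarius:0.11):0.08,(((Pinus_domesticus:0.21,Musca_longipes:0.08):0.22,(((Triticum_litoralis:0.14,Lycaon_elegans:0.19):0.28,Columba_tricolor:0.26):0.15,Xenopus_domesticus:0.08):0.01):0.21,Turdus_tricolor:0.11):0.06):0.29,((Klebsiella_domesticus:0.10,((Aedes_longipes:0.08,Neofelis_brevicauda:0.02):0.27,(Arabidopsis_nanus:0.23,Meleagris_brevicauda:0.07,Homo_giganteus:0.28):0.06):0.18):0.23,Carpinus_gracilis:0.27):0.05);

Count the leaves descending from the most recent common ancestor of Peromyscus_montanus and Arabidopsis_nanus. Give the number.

22

The MRCA of Peromyscus_montanus and Arabidopsis_nanus is the root, so the clade is the entire tree.
That clade contains 22 terminal taxa: Aedes_longipes, Ambystoma_bicolor, Arabidopsis_nanus, Carpinus_gracilis, Cavia_major, Columba_tricolor, Homo_giganteus, Klebsiella_domesticus, Lycaon_elegans, Meleagris_brevicauda, Musca_longipes, Neofelis_brevicauda, Nomascus_robustus, Nyctereutes_arenarius, Oryzias_major, Peromyscus_montanus, Pinus_domesticus, Rana_maculatus, Schizosaccharomyces_elegans, Triticum_litoralis, Turdus_tricolor, Xenopus_domesticus.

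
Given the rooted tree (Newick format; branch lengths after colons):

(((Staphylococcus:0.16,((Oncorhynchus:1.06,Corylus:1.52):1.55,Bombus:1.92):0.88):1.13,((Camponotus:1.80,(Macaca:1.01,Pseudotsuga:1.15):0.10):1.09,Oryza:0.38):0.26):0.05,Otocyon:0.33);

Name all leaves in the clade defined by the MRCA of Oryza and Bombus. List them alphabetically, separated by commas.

Bombus, Camponotus, Corylus, Macaca, Oncorhynchus, Oryza, Pseudotsuga, Staphylococcus

Tracing Oryza: it sits inside ((Camponotus,(Macaca,Pseudotsuga)),Oryza).
Tracing Bombus: it sits inside ((Oncorhynchus,Corylus),Bombus).
The smallest clade enclosing both is ((Staphylococcus,((Oncorhynchus,Corylus),Bombus)),((Camponotus,(Macaca,Pseudotsuga)),Oryza)); the answer is its 8 terminal taxa in alphabetical order.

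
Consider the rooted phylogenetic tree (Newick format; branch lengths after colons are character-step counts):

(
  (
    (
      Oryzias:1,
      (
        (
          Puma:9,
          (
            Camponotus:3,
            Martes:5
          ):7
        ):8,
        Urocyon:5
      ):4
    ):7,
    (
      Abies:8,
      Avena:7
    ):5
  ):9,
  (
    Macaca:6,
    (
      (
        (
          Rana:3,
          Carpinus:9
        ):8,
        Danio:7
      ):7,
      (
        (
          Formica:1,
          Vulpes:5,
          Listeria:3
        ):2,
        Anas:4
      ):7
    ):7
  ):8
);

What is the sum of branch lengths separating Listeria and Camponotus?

The path runs Listeria → … → MRCA → … → Camponotus; the MRCA is the root of the tree.
Branch lengths along that path: 3 + 2 + 7 + 7 + 8 + 9 + 7 + 4 + 8 + 7 + 3 = 65.

65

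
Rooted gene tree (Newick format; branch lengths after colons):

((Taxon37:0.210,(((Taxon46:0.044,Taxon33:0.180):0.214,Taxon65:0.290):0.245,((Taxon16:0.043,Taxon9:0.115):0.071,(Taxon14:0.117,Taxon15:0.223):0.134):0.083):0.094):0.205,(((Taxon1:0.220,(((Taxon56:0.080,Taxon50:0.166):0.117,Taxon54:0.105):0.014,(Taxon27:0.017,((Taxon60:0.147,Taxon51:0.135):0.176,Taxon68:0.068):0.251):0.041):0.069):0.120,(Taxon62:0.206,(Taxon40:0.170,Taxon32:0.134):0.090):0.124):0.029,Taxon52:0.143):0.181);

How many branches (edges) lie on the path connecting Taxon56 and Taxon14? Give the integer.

12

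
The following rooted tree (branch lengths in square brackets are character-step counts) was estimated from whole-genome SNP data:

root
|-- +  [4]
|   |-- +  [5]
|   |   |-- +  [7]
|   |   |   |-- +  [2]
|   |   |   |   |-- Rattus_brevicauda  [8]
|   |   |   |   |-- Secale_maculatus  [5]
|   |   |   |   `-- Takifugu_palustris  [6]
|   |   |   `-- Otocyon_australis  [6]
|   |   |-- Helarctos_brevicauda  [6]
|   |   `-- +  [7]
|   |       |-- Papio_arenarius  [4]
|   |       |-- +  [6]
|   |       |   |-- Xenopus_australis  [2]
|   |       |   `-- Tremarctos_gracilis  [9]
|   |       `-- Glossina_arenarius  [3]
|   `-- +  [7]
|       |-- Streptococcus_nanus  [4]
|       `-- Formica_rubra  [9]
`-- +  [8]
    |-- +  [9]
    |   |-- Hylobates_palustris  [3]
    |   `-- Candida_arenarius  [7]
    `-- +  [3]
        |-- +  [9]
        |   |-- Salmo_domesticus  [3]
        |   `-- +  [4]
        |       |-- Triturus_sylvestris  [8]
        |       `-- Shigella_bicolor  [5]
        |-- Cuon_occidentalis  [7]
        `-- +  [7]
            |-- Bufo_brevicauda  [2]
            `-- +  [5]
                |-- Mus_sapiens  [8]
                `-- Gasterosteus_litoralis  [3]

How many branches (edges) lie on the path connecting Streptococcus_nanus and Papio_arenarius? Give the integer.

5

The MRCA of Streptococcus_nanus and Papio_arenarius is the node subtending ((((Rattus_brevicauda,Secale_maculatus,Takifugu_palustris),Otocyon_australis),Helarctos_brevicauda,(Papio_arenarius,(Xenopus_australis,Tremarctos_gracilis),Glossina_arenarius)),(Streptococcus_nanus,Formica_rubra)).
From Streptococcus_nanus up to that node: 2 branches. From Papio_arenarius up to the same node: 3 branches. Total: 2 + 3 = 5.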